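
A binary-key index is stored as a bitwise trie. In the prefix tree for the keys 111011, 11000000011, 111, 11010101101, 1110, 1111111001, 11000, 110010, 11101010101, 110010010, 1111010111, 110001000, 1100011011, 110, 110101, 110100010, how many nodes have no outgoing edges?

A leaf is a node with no children — equivalently, the end of a word that is not a proper prefix of any other stored word.
Those words: "11000000011", "110001000", "1100011011", "110010010", "110100010", "11010101101", "11101010101", "111011", "1111010111", "1111111001"
Leaf count: 10

10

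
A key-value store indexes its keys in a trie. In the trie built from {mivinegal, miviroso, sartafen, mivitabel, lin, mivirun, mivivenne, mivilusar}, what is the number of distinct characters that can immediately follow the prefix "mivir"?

2

Walk "mivir" from the root, arriving at one node.
Characters that immediately follow "mivir" among the stored strings: {o, u}.
That node has 2 child edges.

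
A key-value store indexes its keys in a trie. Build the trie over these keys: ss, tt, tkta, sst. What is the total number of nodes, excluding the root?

Count nodes per top-level branch (shared prefixes stored once):
  's'-branch (ss, sst): 3 nodes
  't'-branch (tkta, tt): 5 nodes
Sum: 8

8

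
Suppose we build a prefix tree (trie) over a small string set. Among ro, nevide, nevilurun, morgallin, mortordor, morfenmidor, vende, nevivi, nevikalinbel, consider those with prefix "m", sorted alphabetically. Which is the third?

mortordor

DFS of the "m" subtree visits, in order: "morfenmidor", "morgallin", "mortordor"
Position 3: mortordor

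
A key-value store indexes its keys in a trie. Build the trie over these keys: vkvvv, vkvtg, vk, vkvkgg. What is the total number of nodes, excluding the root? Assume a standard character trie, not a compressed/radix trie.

10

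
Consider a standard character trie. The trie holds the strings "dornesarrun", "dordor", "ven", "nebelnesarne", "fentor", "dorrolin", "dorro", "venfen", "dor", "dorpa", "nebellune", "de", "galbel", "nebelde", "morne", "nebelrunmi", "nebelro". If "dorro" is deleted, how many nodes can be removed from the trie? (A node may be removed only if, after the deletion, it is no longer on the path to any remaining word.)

0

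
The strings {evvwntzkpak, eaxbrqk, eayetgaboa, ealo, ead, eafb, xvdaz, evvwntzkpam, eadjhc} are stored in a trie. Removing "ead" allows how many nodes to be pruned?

0

Walk "ead" from the leaf back toward the root, removing each node that no remaining word uses.
Every node on "ead" is still needed (e.g. by "eadjhc"), so nothing is freed.
Nodes removed: 0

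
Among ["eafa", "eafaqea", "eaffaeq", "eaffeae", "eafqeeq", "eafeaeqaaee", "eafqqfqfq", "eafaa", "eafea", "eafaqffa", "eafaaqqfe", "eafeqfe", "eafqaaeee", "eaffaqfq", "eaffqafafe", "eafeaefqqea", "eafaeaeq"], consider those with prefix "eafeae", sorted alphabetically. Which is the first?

Words with prefix "eafeae", in lexicographic order: "eafeaefqqea", "eafeaeqaaee"
The 1st is eafeaefqqea.

eafeaefqqea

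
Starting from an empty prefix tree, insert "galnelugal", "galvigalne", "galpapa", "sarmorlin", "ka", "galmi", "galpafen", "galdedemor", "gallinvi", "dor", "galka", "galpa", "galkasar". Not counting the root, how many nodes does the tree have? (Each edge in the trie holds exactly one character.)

Trace insertions, counting only characters that open a new branch:
  "galnelugal" → 10 new (g, a, l, n, e, l, u, g, a, l)
  "galvigalne" → prefix "gal" already present; 7 new (v, i, g, a, l, n, e)
  "galpapa" → prefix "gal" already present; 4 new (p, a, p, a)
  "sarmorlin" → 9 new (s, a, r, m, o, r, l, i, n)
  "ka" → 2 new (k, a)
  "galmi" → prefix "gal" already present; 2 new (m, i)
  "galpafen" → prefix "galpa" already present; 3 new (f, e, n)
  "galdedemor" → prefix "gal" already present; 7 new (d, e, d, e, m, o, r)
  "gallinvi" → prefix "gal" already present; 5 new (l, i, n, v, i)
  "dor" → 3 new (d, o, r)
  "galka" → prefix "gal" already present; 2 new (k, a)
  "galpa" → prefix "galpa" already present; 0 new (none)
  "galkasar" → prefix "galka" already present; 3 new (s, a, r)
Total nodes = 10 + 7 + 4 + 9 + 2 + 2 + 3 + 7 + 5 + 3 + 2 + 0 + 3 = 57

57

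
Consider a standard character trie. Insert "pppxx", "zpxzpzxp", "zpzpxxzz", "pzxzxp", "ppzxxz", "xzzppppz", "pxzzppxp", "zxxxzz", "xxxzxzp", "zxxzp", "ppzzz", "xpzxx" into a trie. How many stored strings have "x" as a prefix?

Walk to "x"; the words in its subtree are exactly those with that prefix.
Matches: "xpzxx", "xxxzxzp", "xzzppppz"
Count: 3

3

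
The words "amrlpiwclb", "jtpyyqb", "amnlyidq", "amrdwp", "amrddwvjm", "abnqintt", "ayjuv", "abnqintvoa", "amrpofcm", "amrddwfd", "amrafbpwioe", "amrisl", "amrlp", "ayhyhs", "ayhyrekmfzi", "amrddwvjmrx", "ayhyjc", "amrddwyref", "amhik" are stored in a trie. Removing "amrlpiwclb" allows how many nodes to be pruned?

5

A node on "amrlpiwclb"'s path can go only if nothing else ends at it or branches off below it.
The suffix "iwclb" (5 nodes) is used only by "amrlpiwclb"; "amrlp" is itself a stored word, so pruning stops there.
Nodes removed: 5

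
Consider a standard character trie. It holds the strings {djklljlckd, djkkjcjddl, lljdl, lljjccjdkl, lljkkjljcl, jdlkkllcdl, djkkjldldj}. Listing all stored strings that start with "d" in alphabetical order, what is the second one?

Filter for "d…" and sort: "djkkjcjddl", "djkkjldldj", "djklljlckd"
The 2nd is djkkjldldj.

djkkjldldj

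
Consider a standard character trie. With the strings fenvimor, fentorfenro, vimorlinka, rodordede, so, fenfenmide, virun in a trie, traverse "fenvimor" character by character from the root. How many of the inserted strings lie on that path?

1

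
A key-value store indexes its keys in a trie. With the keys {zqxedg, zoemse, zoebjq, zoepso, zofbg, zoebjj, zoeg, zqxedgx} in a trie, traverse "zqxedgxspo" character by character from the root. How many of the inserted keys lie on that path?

Traverse "zqxedgxspo" character by character; count nodes along the way that are marked as word ends.
Prefixes of the query that are stored words: "zqxedg", "zqxedgx"
Count: 2

2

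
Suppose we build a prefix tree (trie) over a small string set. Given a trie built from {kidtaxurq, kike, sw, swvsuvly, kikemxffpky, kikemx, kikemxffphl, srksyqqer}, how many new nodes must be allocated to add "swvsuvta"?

Walking "swvsuvta" from the root, the first 6 characters ("swvsuv") follow existing edges; "t" is the first miss.
New nodes needed: |"swvsuvta"| − 6 = 8 − 6 = 2.

2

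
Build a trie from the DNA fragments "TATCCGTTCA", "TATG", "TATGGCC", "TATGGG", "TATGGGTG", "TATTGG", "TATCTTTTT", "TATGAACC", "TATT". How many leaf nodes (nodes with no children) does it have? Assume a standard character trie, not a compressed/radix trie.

6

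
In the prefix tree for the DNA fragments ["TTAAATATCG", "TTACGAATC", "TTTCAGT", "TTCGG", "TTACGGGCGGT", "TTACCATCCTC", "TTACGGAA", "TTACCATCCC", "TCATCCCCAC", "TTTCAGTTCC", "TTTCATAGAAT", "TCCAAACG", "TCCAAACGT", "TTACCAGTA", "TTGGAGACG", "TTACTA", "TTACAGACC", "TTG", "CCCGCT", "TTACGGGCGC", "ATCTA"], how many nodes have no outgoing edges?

18

Leaves are exactly the stored words that no other stored word extends.
Those words: "ATCTA", "CCCGCT", "TCATCCCCAC", "TCCAAACGT", "TTAAATATCG", "TTACAGACC", "TTACCAGTA", "TTACCATCCC", "TTACCATCCTC", "TTACGAATC", "TTACGGAA", "TTACGGGCGC", "TTACGGGCGGT", "TTACTA", "TTCGG", "TTGGAGACG", "TTTCAGTTCC", "TTTCATAGAAT"
Leaf count: 18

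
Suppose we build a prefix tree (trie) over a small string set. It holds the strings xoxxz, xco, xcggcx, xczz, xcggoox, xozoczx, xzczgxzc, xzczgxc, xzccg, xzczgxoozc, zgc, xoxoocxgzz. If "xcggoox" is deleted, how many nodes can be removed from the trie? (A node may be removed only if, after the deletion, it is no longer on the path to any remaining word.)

3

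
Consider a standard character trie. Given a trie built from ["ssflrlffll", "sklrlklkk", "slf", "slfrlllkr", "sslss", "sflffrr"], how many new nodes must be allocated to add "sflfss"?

2

"sflf" is already a path in the trie; the remaining "ss" must be added.
So 6 − 4 = 2 new nodes.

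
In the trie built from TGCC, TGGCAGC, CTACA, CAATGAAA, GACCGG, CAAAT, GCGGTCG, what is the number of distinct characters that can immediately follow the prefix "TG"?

Walk "TG" from the root, arriving at one node.
Distinct next characters after "TG": C, G.
That node has 2 child edges.

2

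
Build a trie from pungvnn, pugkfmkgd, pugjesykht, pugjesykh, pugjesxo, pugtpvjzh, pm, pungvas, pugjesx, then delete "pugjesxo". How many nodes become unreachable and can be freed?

A node on "pugjesxo"'s path can go only if nothing else ends at it or branches off below it.
The suffix "o" (1 node) is used only by "pugjesxo"; "pugjesx" is itself a stored word, so pruning stops there.
Nodes removed: 1

1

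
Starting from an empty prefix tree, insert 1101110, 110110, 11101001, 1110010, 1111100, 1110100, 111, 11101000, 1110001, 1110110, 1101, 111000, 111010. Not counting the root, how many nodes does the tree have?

Count nodes per top-level branch (shared prefixes stored once):
  '1'-branch (1101, 110110, 1101110, 111, 111000, 1110001, 1110010, 111010, 1110100, 11101000, 11101001, 1110110, 1111100): 26 nodes
Sum: 26

26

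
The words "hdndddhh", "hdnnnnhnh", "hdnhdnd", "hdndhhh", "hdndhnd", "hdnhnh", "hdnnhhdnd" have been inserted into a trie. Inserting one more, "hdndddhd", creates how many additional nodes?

1

Walking "hdndddhd" from the root, the first 7 characters ("hdndddh") follow existing edges; "d" is the first miss.
New nodes needed: |"hdndddhd"| − 7 = 8 − 7 = 1.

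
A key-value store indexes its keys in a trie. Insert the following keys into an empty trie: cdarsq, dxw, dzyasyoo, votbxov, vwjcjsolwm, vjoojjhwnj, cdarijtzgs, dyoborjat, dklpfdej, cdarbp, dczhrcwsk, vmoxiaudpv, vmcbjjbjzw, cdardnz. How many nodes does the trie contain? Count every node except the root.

Trace insertions, counting only characters that open a new branch:
  "cdarsq" → 6 new (c, d, a, r, s, q)
  "dxw" → 3 new (d, x, w)
  "dzyasyoo" → prefix "d" already present; 7 new (z, y, a, s, y, o, o)
  "votbxov" → 7 new (v, o, t, b, x, o, v)
  "vwjcjsolwm" → prefix "v" already present; 9 new (w, j, c, j, s, o, l, w, m)
  "vjoojjhwnj" → prefix "v" already present; 9 new (j, o, o, j, j, h, w, n, j)
  "cdarijtzgs" → prefix "cdar" already present; 6 new (i, j, t, z, g, s)
  "dyoborjat" → prefix "d" already present; 8 new (y, o, b, o, r, j, a, t)
  "dklpfdej" → prefix "d" already present; 7 new (k, l, p, f, d, e, j)
  "cdarbp" → prefix "cdar" already present; 2 new (b, p)
  "dczhrcwsk" → prefix "d" already present; 8 new (c, z, h, r, c, w, s, k)
  "vmoxiaudpv" → prefix "v" already present; 9 new (m, o, x, i, a, u, d, p, v)
  "vmcbjjbjzw" → prefix "vm" already present; 8 new (c, b, j, j, b, j, z, w)
  "cdardnz" → prefix "cdar" already present; 3 new (d, n, z)
Total nodes = 6 + 3 + 7 + 7 + 9 + 9 + 6 + 8 + 7 + 2 + 8 + 9 + 8 + 3 = 92

92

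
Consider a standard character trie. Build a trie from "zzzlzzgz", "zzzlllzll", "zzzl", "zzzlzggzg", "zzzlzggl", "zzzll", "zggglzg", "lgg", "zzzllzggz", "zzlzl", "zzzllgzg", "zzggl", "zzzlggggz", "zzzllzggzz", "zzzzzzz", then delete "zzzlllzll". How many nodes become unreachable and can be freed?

4

A node on "zzzlllzll"'s path can go only if nothing else ends at it or branches off below it.
The suffix "lzll" (4 nodes) is used only by "zzzlllzll"; the node for "zzzll" still has the child "z", so pruning stops there.
Nodes removed: 4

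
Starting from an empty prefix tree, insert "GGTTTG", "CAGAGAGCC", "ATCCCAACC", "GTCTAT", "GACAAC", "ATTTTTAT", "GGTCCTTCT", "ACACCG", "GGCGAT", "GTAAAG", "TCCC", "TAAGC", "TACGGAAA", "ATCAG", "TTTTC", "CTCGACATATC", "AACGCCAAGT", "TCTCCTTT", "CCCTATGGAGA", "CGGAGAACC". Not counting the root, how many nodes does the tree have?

Count nodes per top-level branch (shared prefixes stored once):
  'A'-branch (AACGCCAAGT, ACACCG, ATCAG, ATCCCAACC, ATTTTTAT): 31 nodes
  'C'-branch (CAGAGAGCC, CCCTATGGAGA, CGGAGAACC, CTCGACATATC): 37 nodes
  'G'-branch (GACAAC, GGCGAT, GGTCCTTCT, GGTTTG, GTAAAG, GTCTAT): 30 nodes
  'T'-branch (TAAGC, TACGGAAA, TCCC, TCTCCTTT, TTTTC): 24 nodes
Sum: 122

122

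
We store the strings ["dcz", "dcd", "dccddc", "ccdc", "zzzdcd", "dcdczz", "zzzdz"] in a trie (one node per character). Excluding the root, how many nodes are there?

Trie structure (* marks end of a word):
(root)
├─ c
│  └─ c
│     └─ d
│        └─ c *
├─ d
│  └─ c
│     ├─ c
│     │  └─ d
│     │     └─ d
│     │        └─ c *
│     ├─ d *
│     │  └─ c
│     │     └─ z
│     │        └─ z *
│     └─ z *
└─ z
   └─ z
      └─ z
         └─ d
            ├─ c
            │  └─ d *
            └─ z *
Counting every labelled node above: 22.

22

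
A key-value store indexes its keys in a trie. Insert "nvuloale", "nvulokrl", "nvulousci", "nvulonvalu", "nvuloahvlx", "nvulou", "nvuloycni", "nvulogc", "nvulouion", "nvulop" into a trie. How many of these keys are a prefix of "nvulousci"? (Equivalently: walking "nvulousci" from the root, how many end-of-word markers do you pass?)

2

Traverse "nvulousci" character by character; count nodes along the way that are marked as word ends.
Prefixes of the query that are stored words: "nvulou", "nvulousci"
Count: 2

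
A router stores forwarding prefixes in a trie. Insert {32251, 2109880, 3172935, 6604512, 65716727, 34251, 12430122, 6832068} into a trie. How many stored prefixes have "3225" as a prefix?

1

Walk to "3225"; the words in its subtree are exactly those with that prefix.
Matches: "32251"
Count: 1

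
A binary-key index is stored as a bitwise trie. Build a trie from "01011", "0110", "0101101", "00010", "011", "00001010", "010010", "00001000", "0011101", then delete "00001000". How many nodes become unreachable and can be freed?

Walk "00001000" from the leaf back toward the root, removing each node that no remaining word uses.
The suffix "00" (2 nodes) is used only by "00001000"; the node for "000010" still has the child "1", so pruning stops there.
Nodes removed: 2

2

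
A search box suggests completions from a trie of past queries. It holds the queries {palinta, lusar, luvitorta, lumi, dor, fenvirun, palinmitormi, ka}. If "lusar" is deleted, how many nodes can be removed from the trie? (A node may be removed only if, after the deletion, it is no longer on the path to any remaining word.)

3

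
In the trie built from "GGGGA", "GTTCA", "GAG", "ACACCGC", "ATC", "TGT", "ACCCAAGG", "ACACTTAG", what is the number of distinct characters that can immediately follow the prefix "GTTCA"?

0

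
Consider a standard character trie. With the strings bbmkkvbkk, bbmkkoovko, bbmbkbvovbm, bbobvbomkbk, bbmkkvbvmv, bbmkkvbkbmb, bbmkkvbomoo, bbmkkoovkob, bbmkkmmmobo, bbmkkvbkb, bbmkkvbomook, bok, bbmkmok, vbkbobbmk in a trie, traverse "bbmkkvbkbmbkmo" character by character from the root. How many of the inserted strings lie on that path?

Check each prefix of "bbmkkvbkbmbkmo" against the stored set — each match is an end-marker on the path.
Prefixes of the query that are stored words: "bbmkkvbkb", "bbmkkvbkbmb"
Count: 2

2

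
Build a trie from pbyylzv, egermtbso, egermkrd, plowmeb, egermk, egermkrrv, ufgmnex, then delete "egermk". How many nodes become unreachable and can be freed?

0

After clearing the end-marker at "egermk", prune upward until reaching a node still needed by another word.
Every node on "egermk" is still needed (e.g. by "egermkrd"), so nothing is freed.
Nodes removed: 0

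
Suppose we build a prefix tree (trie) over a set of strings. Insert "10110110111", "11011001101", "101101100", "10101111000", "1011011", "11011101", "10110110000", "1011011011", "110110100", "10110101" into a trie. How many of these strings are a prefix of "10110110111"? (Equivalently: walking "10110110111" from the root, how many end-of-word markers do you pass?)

3

Check each prefix of "10110110111" against the stored set — each match is an end-marker on the path.
Prefixes of the query that are stored words: "1011011", "1011011011", "10110110111"
Count: 3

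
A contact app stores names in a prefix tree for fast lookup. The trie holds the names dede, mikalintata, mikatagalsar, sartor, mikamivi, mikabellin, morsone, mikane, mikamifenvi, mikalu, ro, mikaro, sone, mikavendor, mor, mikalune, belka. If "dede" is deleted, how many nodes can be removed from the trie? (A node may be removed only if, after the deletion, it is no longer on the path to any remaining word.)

Walk "dede" from the leaf back toward the root, removing each node that no remaining word uses.
No other word shares any prefix with "dede", so all 4 of its nodes go.
Nodes removed: 4

4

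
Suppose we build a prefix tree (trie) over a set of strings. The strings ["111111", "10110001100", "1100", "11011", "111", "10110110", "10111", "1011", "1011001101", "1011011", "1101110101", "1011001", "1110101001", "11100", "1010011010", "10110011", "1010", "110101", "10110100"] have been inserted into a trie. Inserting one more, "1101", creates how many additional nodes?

Every character of "1101" already lies on an existing path (it is a prefix of some stored word).
No new nodes are needed: 0.

0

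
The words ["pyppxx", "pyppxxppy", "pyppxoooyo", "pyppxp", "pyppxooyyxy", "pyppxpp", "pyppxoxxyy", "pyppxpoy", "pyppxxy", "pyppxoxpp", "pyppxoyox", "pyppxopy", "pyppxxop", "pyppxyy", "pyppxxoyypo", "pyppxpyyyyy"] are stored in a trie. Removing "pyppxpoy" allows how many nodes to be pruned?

2

After clearing the end-marker at "pyppxpoy", prune upward until reaching a node still needed by another word.
The suffix "oy" (2 nodes) is used only by "pyppxpoy"; the node for "pyppxp" still has the child "p", so pruning stops there.
Nodes removed: 2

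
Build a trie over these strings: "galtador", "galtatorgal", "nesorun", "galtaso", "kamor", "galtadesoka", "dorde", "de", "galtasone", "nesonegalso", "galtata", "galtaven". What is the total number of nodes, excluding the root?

52

Count nodes per top-level branch (shared prefixes stored once):
  'd'-branch (de, dorde): 6 nodes
  'g'-branch (galtadesoka, galtador, galtaso, galtasone, galtata, galtatorgal, galtaven): 27 nodes
  'k'-branch (kamor): 5 nodes
  'n'-branch (nesonegalso, nesorun): 14 nodes
Sum: 52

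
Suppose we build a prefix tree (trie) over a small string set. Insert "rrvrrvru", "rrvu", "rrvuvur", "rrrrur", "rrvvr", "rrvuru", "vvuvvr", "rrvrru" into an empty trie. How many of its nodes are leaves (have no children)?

7

A leaf is a node with no children — equivalently, the end of a word that is not a proper prefix of any other stored word.
Those words: "rrrrur", "rrvrru", "rrvrrvru", "rrvuru", "rrvuvur", "rrvvr", "vvuvvr"
Leaf count: 7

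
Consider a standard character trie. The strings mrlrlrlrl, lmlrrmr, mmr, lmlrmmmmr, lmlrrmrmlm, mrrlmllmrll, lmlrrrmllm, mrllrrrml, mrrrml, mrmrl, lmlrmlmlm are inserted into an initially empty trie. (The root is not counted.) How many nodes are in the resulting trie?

56

For each word, the new-node count is its length minus the longest prefix already in the trie:
  "mrlrlrlrl" → 9 new (m, r, l, r, l, r, l, r, l)
  "lmlrrmr" → 7 new (l, m, l, r, r, m, r)
  "mmr" → prefix "m" already present; 2 new (m, r)
  "lmlrmmmmr" → prefix "lmlr" already present; 5 new (m, m, m, m, r)
  "lmlrrmrmlm" → prefix "lmlrrmr" already present; 3 new (m, l, m)
  "mrrlmllmrll" → prefix "mr" already present; 9 new (r, l, m, l, l, m, r, l, l)
  "lmlrrrmllm" → prefix "lmlrr" already present; 5 new (r, m, l, l, m)
  "mrllrrrml" → prefix "mrl" already present; 6 new (l, r, r, r, m, l)
  "mrrrml" → prefix "mrr" already present; 3 new (r, m, l)
  "mrmrl" → prefix "mr" already present; 3 new (m, r, l)
  "lmlrmlmlm" → prefix "lmlrm" already present; 4 new (l, m, l, m)
Total nodes = 9 + 7 + 2 + 5 + 3 + 9 + 5 + 6 + 3 + 3 + 4 = 56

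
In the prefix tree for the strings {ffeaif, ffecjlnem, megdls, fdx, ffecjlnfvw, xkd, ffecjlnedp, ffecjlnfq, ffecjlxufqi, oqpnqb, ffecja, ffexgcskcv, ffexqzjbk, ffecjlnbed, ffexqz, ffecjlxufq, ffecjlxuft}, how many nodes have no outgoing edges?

15

Leaves are exactly the stored words that no other stored word extends.
Those words: "fdx", "ffeaif", "ffecja", "ffecjlnbed", "ffecjlnedp", "ffecjlnem", "ffecjlnfq", "ffecjlnfvw", "ffecjlxufqi", "ffecjlxuft", "ffexgcskcv", "ffexqzjbk", "megdls", "oqpnqb", "xkd"
Leaf count: 15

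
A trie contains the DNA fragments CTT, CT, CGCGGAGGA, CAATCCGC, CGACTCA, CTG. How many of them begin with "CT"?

Filter for entries beginning with "CT":
Matches: "CT", "CTG", "CTT"
Count: 3

3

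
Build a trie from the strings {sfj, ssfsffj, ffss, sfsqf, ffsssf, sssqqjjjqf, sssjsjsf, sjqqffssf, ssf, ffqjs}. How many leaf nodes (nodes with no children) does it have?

8

A leaf is a node with no children — equivalently, the end of a word that is not a proper prefix of any other stored word.
Those words: "ffqjs", "ffsssf", "sfj", "sfsqf", "sjqqffssf", "ssfsffj", "sssjsjsf", "sssqqjjjqf"
Leaf count: 8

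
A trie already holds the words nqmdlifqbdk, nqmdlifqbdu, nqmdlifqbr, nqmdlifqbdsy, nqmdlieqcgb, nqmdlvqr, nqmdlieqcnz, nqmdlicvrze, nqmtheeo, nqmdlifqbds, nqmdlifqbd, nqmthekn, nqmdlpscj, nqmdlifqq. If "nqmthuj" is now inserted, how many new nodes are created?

2

The longest prefix of "nqmthuj" already in the trie is "nqmth" (length 5).
Each of the 2 remaining characters creates one node.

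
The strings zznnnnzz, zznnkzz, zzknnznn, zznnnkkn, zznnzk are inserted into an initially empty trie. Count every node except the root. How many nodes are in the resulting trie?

22

Count nodes per top-level branch (shared prefixes stored once):
  'z'-branch (zzknnznn, zznnkzz, zznnnkkn, zznnnnzz, zznnzk): 22 nodes
Sum: 22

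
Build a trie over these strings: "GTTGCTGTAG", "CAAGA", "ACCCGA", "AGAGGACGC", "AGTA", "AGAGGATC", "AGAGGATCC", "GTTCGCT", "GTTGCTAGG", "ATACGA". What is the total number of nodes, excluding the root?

46

For each word, the new-node count is its length minus the longest prefix already in the trie:
  "GTTGCTGTAG" → 10 new (G, T, T, G, C, T, G, T, A, G)
  "CAAGA" → 5 new (C, A, A, G, A)
  "ACCCGA" → 6 new (A, C, C, C, G, A)
  "AGAGGACGC" → prefix "A" already present; 8 new (G, A, G, G, A, C, G, C)
  "AGTA" → prefix "AG" already present; 2 new (T, A)
  "AGAGGATC" → prefix "AGAGGA" already present; 2 new (T, C)
  "AGAGGATCC" → prefix "AGAGGATC" already present; 1 new (C)
  "GTTCGCT" → prefix "GTT" already present; 4 new (C, G, C, T)
  "GTTGCTAGG" → prefix "GTTGCT" already present; 3 new (A, G, G)
  "ATACGA" → prefix "A" already present; 5 new (T, A, C, G, A)
Total nodes = 10 + 5 + 6 + 8 + 2 + 2 + 1 + 4 + 3 + 5 = 46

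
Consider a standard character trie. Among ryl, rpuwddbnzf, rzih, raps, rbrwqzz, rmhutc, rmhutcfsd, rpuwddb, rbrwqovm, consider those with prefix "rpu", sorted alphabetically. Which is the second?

Words with prefix "rpu", in lexicographic order: "rpuwddb", "rpuwddbnzf"
Position 2: rpuwddbnzf

rpuwddbnzf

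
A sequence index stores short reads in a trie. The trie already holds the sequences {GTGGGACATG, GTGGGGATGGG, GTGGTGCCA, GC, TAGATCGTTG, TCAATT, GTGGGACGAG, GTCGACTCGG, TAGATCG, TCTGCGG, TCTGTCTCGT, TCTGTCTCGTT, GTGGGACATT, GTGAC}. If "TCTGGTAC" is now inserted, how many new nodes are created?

The longest prefix of "TCTGGTAC" already in the trie is "TCTG" (length 4).
Each of the 4 remaining characters creates one node.

4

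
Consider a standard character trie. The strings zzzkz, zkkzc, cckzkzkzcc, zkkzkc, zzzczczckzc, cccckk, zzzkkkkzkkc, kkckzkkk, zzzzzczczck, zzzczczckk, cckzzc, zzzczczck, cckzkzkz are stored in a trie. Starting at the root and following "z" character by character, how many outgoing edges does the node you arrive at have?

Follow the path "z" to its node, then look at its outgoing edges.
Distinct next characters after "z": k, z.
That node has 2 child edges.

2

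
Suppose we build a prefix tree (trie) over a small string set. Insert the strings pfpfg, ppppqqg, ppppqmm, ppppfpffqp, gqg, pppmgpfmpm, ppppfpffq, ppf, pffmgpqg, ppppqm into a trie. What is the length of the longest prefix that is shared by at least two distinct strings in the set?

Equivalently: take the maximum, over all pairs, of their longest common prefix length.
e.g. "ppppfpffq" and "ppppfpffqp" share the prefix "ppppfpffq" of length 9; no pair shares a longer one.
Longest shared-prefix length: 9

9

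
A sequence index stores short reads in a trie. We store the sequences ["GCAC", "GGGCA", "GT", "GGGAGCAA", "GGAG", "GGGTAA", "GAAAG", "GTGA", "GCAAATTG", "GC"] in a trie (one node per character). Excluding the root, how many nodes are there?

Trie structure (* marks end of a word):
(root)
└─ G
   ├─ A
   │  └─ A
   │     └─ A
   │        └─ G *
   ├─ C *
   │  └─ A
   │     ├─ A
   │     │  └─ A
   │     │     └─ T
   │     │        └─ T
   │     │           └─ G *
   │     └─ C *
   ├─ G
   │  ├─ A
   │  │  └─ G *
   │  └─ G
   │     ├─ A
   │     │  └─ G
   │     │     └─ C
   │     │        └─ A
   │     │           └─ A *
   │     ├─ C
   │     │  └─ A *
   │     └─ T
   │        └─ A
   │           └─ A *
   └─ T *
      └─ G
         └─ A *
Counting every labelled node above: 30.

30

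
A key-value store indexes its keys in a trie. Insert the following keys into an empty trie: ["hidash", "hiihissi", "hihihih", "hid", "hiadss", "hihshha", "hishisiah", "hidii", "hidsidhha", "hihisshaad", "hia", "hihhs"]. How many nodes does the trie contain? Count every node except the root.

For each word, the new-node count is its length minus the longest prefix already in the trie:
  "hidash" → 6 new (h, i, d, a, s, h)
  "hiihissi" → prefix "hi" already present; 6 new (i, h, i, s, s, i)
  "hihihih" → prefix "hi" already present; 5 new (h, i, h, i, h)
  "hid" → prefix "hid" already present; 0 new (none)
  "hiadss" → prefix "hi" already present; 4 new (a, d, s, s)
  "hihshha" → prefix "hih" already present; 4 new (s, h, h, a)
  "hishisiah" → prefix "hi" already present; 7 new (s, h, i, s, i, a, h)
  "hidii" → prefix "hid" already present; 2 new (i, i)
  "hidsidhha" → prefix "hid" already present; 6 new (s, i, d, h, h, a)
  "hihisshaad" → prefix "hihi" already present; 6 new (s, s, h, a, a, d)
  "hia" → prefix "hia" already present; 0 new (none)
  "hihhs" → prefix "hih" already present; 2 new (h, s)
Total nodes = 6 + 6 + 5 + 0 + 4 + 4 + 7 + 2 + 6 + 6 + 0 + 2 = 48

48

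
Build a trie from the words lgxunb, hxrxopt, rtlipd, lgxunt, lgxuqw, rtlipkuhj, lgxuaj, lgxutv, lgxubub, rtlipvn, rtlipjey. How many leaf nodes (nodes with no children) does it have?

11

A leaf is a node with no children — equivalently, the end of a word that is not a proper prefix of any other stored word.
Those words: "hxrxopt", "lgxuaj", "lgxubub", "lgxunb", "lgxunt", "lgxuqw", "lgxutv", "rtlipd", "rtlipjey", "rtlipkuhj", "rtlipvn"
Leaf count: 11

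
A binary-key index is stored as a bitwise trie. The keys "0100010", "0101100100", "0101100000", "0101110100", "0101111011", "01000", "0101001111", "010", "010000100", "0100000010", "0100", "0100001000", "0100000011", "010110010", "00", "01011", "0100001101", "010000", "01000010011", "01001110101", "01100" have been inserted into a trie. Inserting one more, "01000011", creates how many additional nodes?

0

"01000011" is already a full path in the trie; only an end-marker is added.
No new nodes are needed: 0.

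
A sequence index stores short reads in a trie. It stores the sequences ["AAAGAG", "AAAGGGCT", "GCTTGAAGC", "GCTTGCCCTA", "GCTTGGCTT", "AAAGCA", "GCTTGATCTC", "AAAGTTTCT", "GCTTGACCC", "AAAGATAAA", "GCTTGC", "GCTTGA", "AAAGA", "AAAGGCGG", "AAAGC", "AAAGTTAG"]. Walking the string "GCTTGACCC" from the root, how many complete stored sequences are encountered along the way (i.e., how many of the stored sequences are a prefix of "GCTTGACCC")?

2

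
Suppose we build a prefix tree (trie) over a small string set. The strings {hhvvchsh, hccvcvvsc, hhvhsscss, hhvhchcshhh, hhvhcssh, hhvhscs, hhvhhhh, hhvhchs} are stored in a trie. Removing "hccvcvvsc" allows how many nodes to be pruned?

After clearing the end-marker at "hccvcvvsc", prune upward until reaching a node still needed by another word.
The suffix "ccvcvvsc" (8 nodes) is used only by "hccvcvvsc"; the node for "h" still has the child "h", so pruning stops there.
Nodes removed: 8

8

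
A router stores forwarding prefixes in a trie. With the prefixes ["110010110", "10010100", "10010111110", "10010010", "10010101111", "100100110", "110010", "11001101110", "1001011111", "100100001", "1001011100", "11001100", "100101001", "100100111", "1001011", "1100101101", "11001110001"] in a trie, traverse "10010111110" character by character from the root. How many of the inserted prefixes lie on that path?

3

Walk "10010111110" from the root; an end-of-word marker is hit whenever a stored word is a prefix of "10010111110".
Prefixes of the query that are stored words: "1001011", "1001011111", "10010111110"
Count: 3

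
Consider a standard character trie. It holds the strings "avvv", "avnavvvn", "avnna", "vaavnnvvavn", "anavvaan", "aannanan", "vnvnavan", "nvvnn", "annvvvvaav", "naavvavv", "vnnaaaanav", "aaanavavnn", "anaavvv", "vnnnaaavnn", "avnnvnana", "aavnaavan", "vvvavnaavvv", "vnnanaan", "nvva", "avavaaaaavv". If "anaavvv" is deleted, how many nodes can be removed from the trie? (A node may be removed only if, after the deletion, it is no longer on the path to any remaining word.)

After clearing the end-marker at "anaavvv", prune upward until reaching a node still needed by another word.
The suffix "avvv" (4 nodes) is used only by "anaavvv"; the node for "ana" still has the child "v", so pruning stops there.
Nodes removed: 4

4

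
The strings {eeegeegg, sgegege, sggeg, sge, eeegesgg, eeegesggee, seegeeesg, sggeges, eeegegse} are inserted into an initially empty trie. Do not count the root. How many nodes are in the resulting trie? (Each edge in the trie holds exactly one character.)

For each word, the new-node count is its length minus the longest prefix already in the trie:
  "eeegeegg" → 8 new (e, e, e, g, e, e, g, g)
  "sgegege" → 7 new (s, g, e, g, e, g, e)
  "sggeg" → prefix "sg" already present; 3 new (g, e, g)
  "sge" → prefix "sge" already present; 0 new (none)
  "eeegesgg" → prefix "eeege" already present; 3 new (s, g, g)
  "eeegesggee" → prefix "eeegesgg" already present; 2 new (e, e)
  "seegeeesg" → prefix "s" already present; 8 new (e, e, g, e, e, e, s, g)
  "sggeges" → prefix "sggeg" already present; 2 new (e, s)
  "eeegegse" → prefix "eeege" already present; 3 new (g, s, e)
Total nodes = 8 + 7 + 3 + 0 + 3 + 2 + 8 + 2 + 3 = 36

36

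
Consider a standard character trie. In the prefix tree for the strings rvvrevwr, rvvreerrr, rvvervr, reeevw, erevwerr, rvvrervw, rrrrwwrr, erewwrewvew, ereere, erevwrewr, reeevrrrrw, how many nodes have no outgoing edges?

11

A leaf is a node with no children — equivalently, the end of a word that is not a proper prefix of any other stored word.
Those words: "ereere", "erevwerr", "erevwrewr", "erewwrewvew", "reeevrrrrw", "reeevw", "rrrrwwrr", "rvvervr", "rvvreerrr", "rvvrervw", "rvvrevwr"
Leaf count: 11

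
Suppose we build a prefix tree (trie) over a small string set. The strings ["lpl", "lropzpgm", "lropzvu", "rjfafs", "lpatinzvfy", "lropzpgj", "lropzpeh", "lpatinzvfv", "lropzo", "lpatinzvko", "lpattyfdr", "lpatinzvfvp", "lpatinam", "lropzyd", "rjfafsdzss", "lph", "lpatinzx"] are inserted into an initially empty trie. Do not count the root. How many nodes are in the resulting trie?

Insert word by word; a character creates a node only if that edge doesn't already exist:
  "lpl" → 3 new (l, p, l)
  "lropzpgm" → prefix "l" already present; 7 new (r, o, p, z, p, g, m)
  "lropzvu" → prefix "lropz" already present; 2 new (v, u)
  "rjfafs" → 6 new (r, j, f, a, f, s)
  "lpatinzvfy" → prefix "lp" already present; 8 new (a, t, i, n, z, v, f, y)
  "lropzpgj" → prefix "lropzpg" already present; 1 new (j)
  "lropzpeh" → prefix "lropzp" already present; 2 new (e, h)
  "lpatinzvfv" → prefix "lpatinzvf" already present; 1 new (v)
  "lropzo" → prefix "lropz" already present; 1 new (o)
  "lpatinzvko" → prefix "lpatinzv" already present; 2 new (k, o)
  "lpattyfdr" → prefix "lpat" already present; 5 new (t, y, f, d, r)
  "lpatinzvfvp" → prefix "lpatinzvfv" already present; 1 new (p)
  "lpatinam" → prefix "lpatin" already present; 2 new (a, m)
  "lropzyd" → prefix "lropz" already present; 2 new (y, d)
  "rjfafsdzss" → prefix "rjfafs" already present; 4 new (d, z, s, s)
  "lph" → prefix "lp" already present; 1 new (h)
  "lpatinzx" → prefix "lpatinz" already present; 1 new (x)
Total nodes = 3 + 7 + 2 + 6 + 8 + 1 + 2 + 1 + 1 + 2 + 5 + 1 + 2 + 2 + 4 + 1 + 1 = 49

49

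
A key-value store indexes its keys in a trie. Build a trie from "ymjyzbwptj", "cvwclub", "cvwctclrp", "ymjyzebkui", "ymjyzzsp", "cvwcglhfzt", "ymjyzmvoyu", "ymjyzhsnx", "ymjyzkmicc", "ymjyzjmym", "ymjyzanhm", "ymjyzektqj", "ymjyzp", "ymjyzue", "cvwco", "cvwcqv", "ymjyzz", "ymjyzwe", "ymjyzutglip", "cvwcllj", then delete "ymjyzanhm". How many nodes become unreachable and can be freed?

After clearing the end-marker at "ymjyzanhm", prune upward until reaching a node still needed by another word.
The suffix "anhm" (4 nodes) is used only by "ymjyzanhm"; the node for "ymjyz" still has the child "b", so pruning stops there.
Nodes removed: 4

4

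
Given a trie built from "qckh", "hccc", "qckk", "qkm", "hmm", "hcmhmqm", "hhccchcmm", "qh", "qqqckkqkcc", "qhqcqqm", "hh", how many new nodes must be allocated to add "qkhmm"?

Walking "qkhmm" from the root, the first 2 characters ("qk") follow existing edges; "h" is the first miss.
New nodes needed: |"qkhmm"| − 2 = 5 − 2 = 3.

3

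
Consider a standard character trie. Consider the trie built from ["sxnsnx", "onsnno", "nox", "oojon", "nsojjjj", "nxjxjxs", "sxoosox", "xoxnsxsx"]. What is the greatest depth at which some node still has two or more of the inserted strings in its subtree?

The deepest shared node is where two words last agree before diverging.
"sxnsnx" and "sxoosox" agree on "sx" (2 characters) before diverging; nothing deeper is shared.
Longest shared-prefix length: 2

2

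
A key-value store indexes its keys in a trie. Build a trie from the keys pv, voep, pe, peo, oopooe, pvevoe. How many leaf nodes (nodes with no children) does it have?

Leaves are exactly the stored words that no other stored word extends.
Those words: "oopooe", "peo", "pvevoe", "voep"
Leaf count: 4

4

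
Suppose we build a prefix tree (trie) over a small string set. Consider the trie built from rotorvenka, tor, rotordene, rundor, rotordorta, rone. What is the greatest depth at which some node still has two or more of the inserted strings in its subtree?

Look for the deepest trie node that still has at least two words in its subtree.
"rotordene" and "rotordorta" agree on "rotord" (6 characters) before diverging; nothing deeper is shared.
Longest shared-prefix length: 6

6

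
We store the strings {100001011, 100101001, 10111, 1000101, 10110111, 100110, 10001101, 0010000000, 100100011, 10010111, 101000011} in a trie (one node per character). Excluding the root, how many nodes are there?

52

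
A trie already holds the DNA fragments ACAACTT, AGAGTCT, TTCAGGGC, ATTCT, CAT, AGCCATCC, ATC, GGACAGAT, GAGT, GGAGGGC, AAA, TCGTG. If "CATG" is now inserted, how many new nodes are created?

The longest prefix of "CATG" already in the trie is "CAT" (length 3).
Each of the 1 remaining characters creates one node.

1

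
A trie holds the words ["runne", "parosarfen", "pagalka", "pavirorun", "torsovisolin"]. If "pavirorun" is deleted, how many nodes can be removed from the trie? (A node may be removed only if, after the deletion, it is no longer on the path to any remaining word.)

7

Walk "pavirorun" from the leaf back toward the root, removing each node that no remaining word uses.
The suffix "virorun" (7 nodes) is used only by "pavirorun"; the node for "pa" still has the child "r", so pruning stops there.
Nodes removed: 7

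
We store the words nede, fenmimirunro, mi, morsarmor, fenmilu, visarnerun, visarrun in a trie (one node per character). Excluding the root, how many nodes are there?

Count nodes per top-level branch (shared prefixes stored once):
  'f'-branch (fenmilu, fenmimirunro): 14 nodes
  'm'-branch (mi, morsarmor): 10 nodes
  'n'-branch (nede): 4 nodes
  'v'-branch (visarnerun, visarrun): 13 nodes
Sum: 41

41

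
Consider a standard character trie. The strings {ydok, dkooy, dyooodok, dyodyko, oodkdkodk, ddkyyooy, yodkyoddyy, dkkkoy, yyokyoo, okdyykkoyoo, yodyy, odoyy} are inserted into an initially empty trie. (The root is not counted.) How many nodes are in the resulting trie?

71

For each word, the new-node count is its length minus the longest prefix already in the trie:
  "ydok" → 4 new (y, d, o, k)
  "dkooy" → 5 new (d, k, o, o, y)
  "dyooodok" → prefix "d" already present; 7 new (y, o, o, o, d, o, k)
  "dyodyko" → prefix "dyo" already present; 4 new (d, y, k, o)
  "oodkdkodk" → 9 new (o, o, d, k, d, k, o, d, k)
  "ddkyyooy" → prefix "d" already present; 7 new (d, k, y, y, o, o, y)
  "yodkyoddyy" → prefix "y" already present; 9 new (o, d, k, y, o, d, d, y, y)
  "dkkkoy" → prefix "dk" already present; 4 new (k, k, o, y)
  "yyokyoo" → prefix "y" already present; 6 new (y, o, k, y, o, o)
  "okdyykkoyoo" → prefix "o" already present; 10 new (k, d, y, y, k, k, o, y, o, o)
  "yodyy" → prefix "yod" already present; 2 new (y, y)
  "odoyy" → prefix "o" already present; 4 new (d, o, y, y)
Total nodes = 4 + 5 + 7 + 4 + 9 + 7 + 9 + 4 + 6 + 10 + 2 + 4 = 71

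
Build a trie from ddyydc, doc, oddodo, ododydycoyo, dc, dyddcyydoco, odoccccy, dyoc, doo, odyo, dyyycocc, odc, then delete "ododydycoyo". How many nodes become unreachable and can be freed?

8

Walk "ododydycoyo" from the leaf back toward the root, removing each node that no remaining word uses.
The suffix "dydycoyo" (8 nodes) is used only by "ododydycoyo"; the node for "odo" still has the child "c", so pruning stops there.
Nodes removed: 8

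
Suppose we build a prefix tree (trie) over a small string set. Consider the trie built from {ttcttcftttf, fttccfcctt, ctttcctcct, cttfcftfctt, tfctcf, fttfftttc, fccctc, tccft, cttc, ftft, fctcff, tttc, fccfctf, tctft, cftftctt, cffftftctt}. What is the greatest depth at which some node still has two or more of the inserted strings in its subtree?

3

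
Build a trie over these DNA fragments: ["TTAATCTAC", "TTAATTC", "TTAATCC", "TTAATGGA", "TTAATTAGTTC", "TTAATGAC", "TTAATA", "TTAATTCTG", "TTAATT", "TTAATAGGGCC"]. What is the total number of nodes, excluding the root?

30

Trace insertions, counting only characters that open a new branch:
  "TTAATCTAC" → 9 new (T, T, A, A, T, C, T, A, C)
  "TTAATTC" → prefix "TTAAT" already present; 2 new (T, C)
  "TTAATCC" → prefix "TTAATC" already present; 1 new (C)
  "TTAATGGA" → prefix "TTAAT" already present; 3 new (G, G, A)
  "TTAATTAGTTC" → prefix "TTAATT" already present; 5 new (A, G, T, T, C)
  "TTAATGAC" → prefix "TTAATG" already present; 2 new (A, C)
  "TTAATA" → prefix "TTAAT" already present; 1 new (A)
  "TTAATTCTG" → prefix "TTAATTC" already present; 2 new (T, G)
  "TTAATT" → prefix "TTAATT" already present; 0 new (none)
  "TTAATAGGGCC" → prefix "TTAATA" already present; 5 new (G, G, G, C, C)
Total nodes = 9 + 2 + 1 + 3 + 5 + 2 + 1 + 2 + 0 + 5 = 30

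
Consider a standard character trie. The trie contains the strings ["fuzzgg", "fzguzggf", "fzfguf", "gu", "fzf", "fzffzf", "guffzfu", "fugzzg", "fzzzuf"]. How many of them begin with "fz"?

Walk to "fz"; the words in its subtree are exactly those with that prefix.
Matches: "fzf", "fzffzf", "fzfguf", "fzguzggf", "fzzzuf"
Count: 5

5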